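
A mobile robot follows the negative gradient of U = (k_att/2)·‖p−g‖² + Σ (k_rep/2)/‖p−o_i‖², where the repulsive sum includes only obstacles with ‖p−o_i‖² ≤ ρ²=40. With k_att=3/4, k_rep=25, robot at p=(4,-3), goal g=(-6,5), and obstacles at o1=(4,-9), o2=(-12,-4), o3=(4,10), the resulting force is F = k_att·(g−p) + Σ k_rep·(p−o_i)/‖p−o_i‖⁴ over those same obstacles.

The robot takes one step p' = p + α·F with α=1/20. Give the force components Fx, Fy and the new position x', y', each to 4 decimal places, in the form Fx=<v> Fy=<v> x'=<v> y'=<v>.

F_att = 3/4·(g−p) = 3/4·(-10,8) = (-7.5000,6.0000)
o1: d²=36 ≤ ρ²=40; F_rep = 25·(0,6)/36² = (0.0000,0.1157)
o2: d²=257 > ρ²=40 → inactive
o3: d²=169 > ρ²=40 → inactive
F = F_att + ΣF_rep = (-7.5000,6.1157)
p' = p + 1/20·F = (3.6250,-2.6942)

Fx=-7.5000 Fy=6.1157 x'=3.6250 y'=-2.6942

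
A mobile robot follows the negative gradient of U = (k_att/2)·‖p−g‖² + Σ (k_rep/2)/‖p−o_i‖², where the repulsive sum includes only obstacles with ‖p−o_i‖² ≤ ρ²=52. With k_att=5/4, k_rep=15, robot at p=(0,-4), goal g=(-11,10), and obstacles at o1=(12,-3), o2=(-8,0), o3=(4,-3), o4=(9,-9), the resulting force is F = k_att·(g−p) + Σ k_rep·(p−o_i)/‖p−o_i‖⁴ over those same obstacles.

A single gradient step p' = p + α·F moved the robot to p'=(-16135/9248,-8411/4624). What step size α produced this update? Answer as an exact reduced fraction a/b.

F_att = 5/4·(g−p) = 5/4·(-11,14) = (-13.7500,17.5000)
o1: d²=145 > ρ²=52 → inactive
o2: d²=80 > ρ²=52 → inactive
o3: d²=17 ≤ ρ²=52; F_rep = 15·(-4,-1)/17² = (-0.2076,-0.0519)
o4: d²=106 > ρ²=52 → inactive
F = F_att + ΣF_rep = (-13.9576,17.4481)
Δp = p'−p = (-1.7447,2.1810); α = Δx/Fx = (-16135/9248) / (-16135/1156) = 1/8
check: Δy/Fy = (10085/4624) / (10085/578) = 1/8 ✓

α = 1/8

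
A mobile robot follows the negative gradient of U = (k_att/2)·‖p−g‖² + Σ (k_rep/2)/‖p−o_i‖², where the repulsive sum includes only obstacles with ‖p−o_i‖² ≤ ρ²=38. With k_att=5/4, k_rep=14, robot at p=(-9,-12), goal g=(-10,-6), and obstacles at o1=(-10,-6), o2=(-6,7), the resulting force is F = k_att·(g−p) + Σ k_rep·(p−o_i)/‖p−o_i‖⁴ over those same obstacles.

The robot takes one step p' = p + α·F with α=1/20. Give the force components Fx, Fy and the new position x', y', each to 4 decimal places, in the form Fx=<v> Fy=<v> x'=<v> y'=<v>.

Fx=-1.2398 Fy=7.4386 x'=-9.0620 y'=-11.6281

F_att = 5/4·(g−p) = 5/4·(-1,6) = (-1.2500,7.5000)
o1: d²=37 ≤ ρ²=38; F_rep = 14·(1,-6)/37² = (0.0102,-0.0614)
o2: d²=370 > ρ²=38 → inactive
F = F_att + ΣF_rep = (-1.2398,7.4386)
p' = p + 1/20·F = (-9.0620,-11.6281)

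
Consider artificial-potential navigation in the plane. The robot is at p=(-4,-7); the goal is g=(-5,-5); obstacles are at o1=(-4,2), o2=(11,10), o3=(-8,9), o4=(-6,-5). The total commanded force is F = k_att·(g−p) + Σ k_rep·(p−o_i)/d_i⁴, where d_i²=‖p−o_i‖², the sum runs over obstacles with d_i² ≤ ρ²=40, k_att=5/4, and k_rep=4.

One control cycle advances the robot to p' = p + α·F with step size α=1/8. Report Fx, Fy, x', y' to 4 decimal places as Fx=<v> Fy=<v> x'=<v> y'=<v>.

F_att = 5/4·(g−p) = 5/4·(-1,2) = (-1.2500,2.5000)
o1: d²=81 > ρ²=40 → inactive
o2: d²=514 > ρ²=40 → inactive
o3: d²=272 > ρ²=40 → inactive
o4: d²=8 ≤ ρ²=40; F_rep = 4·(2,-2)/8² = (0.1250,-0.1250)
F = F_att + ΣF_rep = (-1.1250,2.3750)
p' = p + 1/8·F = (-4.1406,-6.7031)

Fx=-1.1250 Fy=2.3750 x'=-4.1406 y'=-6.7031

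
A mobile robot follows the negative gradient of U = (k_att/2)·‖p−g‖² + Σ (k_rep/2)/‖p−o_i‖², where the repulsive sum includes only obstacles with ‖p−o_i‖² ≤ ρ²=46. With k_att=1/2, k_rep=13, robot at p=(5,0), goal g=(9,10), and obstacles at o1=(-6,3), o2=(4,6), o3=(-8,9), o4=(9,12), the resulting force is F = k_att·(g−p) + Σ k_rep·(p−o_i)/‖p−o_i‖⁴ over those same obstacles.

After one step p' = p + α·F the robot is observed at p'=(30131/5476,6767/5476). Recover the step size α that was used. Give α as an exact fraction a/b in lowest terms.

α = 1/4

F_att = 1/2·(g−p) = 1/2·(4,10) = (2.0000,5.0000)
o1: d²=130 > ρ²=46 → inactive
o2: d²=37 ≤ ρ²=46; F_rep = 13·(1,-6)/37² = (0.0095,-0.0570)
o3: d²=250 > ρ²=46 → inactive
o4: d²=160 > ρ²=46 → inactive
F = F_att + ΣF_rep = (2.0095,4.9430)
Δp = p'−p = (0.5024,1.2358); α = Δx/Fx = (2751/5476) / (2751/1369) = 1/4
check: Δy/Fy = (6767/5476) / (6767/1369) = 1/4 ✓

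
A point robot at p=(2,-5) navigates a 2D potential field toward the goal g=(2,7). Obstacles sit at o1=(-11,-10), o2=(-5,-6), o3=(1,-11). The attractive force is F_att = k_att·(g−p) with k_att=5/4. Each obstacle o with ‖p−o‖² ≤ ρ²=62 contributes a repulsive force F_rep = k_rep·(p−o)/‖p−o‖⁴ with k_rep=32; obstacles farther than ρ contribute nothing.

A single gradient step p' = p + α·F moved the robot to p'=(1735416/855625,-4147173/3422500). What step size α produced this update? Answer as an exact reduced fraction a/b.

α = 1/4

F_att = 5/4·(g−p) = 5/4·(0,12) = (0.0000,15.0000)
o1: d²=194 > ρ²=62 → inactive
o2: d²=50 ≤ ρ²=62; F_rep = 32·(7,1)/50² = (0.0896,0.0128)
o3: d²=37 ≤ ρ²=62; F_rep = 32·(1,6)/37² = (0.0234,0.1402)
F = F_att + ΣF_rep = (0.1130,15.1530)
Δp = p'−p = (0.0282,3.7883); α = Δx/Fx = (24166/855625) / (96664/855625) = 1/4
check: Δy/Fy = (12965327/3422500) / (12965327/855625) = 1/4 ✓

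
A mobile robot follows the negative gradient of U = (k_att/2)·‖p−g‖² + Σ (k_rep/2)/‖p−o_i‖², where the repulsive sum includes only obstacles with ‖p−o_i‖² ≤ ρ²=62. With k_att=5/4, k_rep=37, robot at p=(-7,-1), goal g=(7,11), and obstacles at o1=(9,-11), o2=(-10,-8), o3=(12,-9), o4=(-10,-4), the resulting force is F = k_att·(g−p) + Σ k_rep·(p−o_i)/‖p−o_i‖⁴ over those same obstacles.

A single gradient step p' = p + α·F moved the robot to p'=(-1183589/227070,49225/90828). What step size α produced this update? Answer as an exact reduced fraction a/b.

F_att = 5/4·(g−p) = 5/4·(14,12) = (17.5000,15.0000)
o1: d²=356 > ρ²=62 → inactive
o2: d²=58 ≤ ρ²=62; F_rep = 37·(3,7)/58² = (0.0330,0.0770)
o3: d²=425 > ρ²=62 → inactive
o4: d²=18 ≤ ρ²=62; F_rep = 37·(3,3)/18² = (0.3426,0.3426)
F = F_att + ΣF_rep = (17.8756,15.4196)
Δp = p'−p = (1.7876,1.5420); α = Δx/Fx = (405901/227070) / (405901/22707) = 1/10
check: Δy/Fy = (140053/90828) / (700265/45414) = 1/10 ✓

α = 1/10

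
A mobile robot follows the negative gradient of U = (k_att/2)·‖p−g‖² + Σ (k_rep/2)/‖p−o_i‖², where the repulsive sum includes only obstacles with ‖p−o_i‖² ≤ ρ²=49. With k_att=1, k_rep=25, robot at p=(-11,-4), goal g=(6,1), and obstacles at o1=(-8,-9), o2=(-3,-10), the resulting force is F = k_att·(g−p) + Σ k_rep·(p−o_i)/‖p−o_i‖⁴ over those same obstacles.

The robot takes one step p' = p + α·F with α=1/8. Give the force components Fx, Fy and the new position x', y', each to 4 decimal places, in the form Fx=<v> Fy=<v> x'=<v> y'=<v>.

Fx=16.9351 Fy=5.1081 x'=-8.8831 y'=-3.3615

F_att = 1·(g−p) = 1·(17,5) = (17.0000,5.0000)
o1: d²=34 ≤ ρ²=49; F_rep = 25·(-3,5)/34² = (-0.0649,0.1081)
o2: d²=100 > ρ²=49 → inactive
F = F_att + ΣF_rep = (16.9351,5.1081)
p' = p + 1/8·F = (-8.8831,-3.3615)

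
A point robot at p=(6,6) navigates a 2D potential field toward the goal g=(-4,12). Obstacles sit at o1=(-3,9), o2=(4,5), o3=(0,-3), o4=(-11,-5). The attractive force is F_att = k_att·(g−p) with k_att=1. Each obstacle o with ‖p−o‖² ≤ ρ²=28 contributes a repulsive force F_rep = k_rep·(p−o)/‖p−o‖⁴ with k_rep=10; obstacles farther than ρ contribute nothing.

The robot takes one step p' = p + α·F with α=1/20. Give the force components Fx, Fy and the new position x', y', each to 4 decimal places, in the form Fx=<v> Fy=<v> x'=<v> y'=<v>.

Fx=-9.2000 Fy=6.4000 x'=5.5400 y'=6.3200

F_att = 1·(g−p) = 1·(-10,6) = (-10.0000,6.0000)
o1: d²=90 > ρ²=28 → inactive
o2: d²=5 ≤ ρ²=28; F_rep = 10·(2,1)/5² = (0.8000,0.4000)
o3: d²=117 > ρ²=28 → inactive
o4: d²=410 > ρ²=28 → inactive
F = F_att + ΣF_rep = (-9.2000,6.4000)
p' = p + 1/20·F = (5.5400,6.3200)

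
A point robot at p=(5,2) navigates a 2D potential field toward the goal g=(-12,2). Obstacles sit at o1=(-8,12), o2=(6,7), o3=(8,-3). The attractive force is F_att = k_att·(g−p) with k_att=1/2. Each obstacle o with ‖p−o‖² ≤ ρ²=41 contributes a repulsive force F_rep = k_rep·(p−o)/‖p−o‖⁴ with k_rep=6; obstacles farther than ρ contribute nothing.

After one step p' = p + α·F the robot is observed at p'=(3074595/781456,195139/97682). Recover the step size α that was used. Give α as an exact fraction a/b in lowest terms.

α = 1/8

F_att = 1/2·(g−p) = 1/2·(-17,0) = (-8.5000,0.0000)
o1: d²=269 > ρ²=41 → inactive
o2: d²=26 ≤ ρ²=41; F_rep = 6·(-1,-5)/26² = (-0.0089,-0.0444)
o3: d²=34 ≤ ρ²=41; F_rep = 6·(-3,5)/34² = (-0.0156,0.0260)
F = F_att + ΣF_rep = (-8.5244,-0.0184)
Δp = p'−p = (-1.0656,-0.0023); α = Δx/Fx = (-832685/781456) / (-832685/97682) = 1/8
check: Δy/Fy = (-225/97682) / (-900/48841) = 1/8 ✓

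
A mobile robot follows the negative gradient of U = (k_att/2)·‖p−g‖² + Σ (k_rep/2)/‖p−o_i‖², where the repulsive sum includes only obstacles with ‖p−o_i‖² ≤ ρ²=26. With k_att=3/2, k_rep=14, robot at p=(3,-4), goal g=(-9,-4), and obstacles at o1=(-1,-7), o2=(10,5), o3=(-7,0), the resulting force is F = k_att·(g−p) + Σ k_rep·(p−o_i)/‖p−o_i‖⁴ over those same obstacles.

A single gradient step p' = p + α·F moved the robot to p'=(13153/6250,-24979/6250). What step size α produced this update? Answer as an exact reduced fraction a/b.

α = 1/20

F_att = 3/2·(g−p) = 3/2·(-12,0) = (-18.0000,0.0000)
o1: d²=25 ≤ ρ²=26; F_rep = 14·(4,3)/25² = (0.0896,0.0672)
o2: d²=130 > ρ²=26 → inactive
o3: d²=116 > ρ²=26 → inactive
F = F_att + ΣF_rep = (-17.9104,0.0672)
Δp = p'−p = (-0.8955,0.0034); α = Δx/Fx = (-5597/6250) / (-11194/625) = 1/20
check: Δy/Fy = (21/6250) / (42/625) = 1/20 ✓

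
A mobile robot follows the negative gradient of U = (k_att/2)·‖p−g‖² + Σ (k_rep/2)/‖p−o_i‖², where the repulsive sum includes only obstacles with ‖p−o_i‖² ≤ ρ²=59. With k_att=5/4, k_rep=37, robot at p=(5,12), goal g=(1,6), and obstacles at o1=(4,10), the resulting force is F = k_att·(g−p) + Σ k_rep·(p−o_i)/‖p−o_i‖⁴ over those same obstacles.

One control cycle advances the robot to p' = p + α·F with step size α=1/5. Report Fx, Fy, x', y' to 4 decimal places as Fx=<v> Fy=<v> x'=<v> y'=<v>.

F_att = 5/4·(g−p) = 5/4·(-4,-6) = (-5.0000,-7.5000)
o1: d²=5 ≤ ρ²=59; F_rep = 37·(1,2)/5² = (1.4800,2.9600)
F = F_att + ΣF_rep = (-3.5200,-4.5400)
p' = p + 1/5·F = (4.2960,11.0920)

Fx=-3.5200 Fy=-4.5400 x'=4.2960 y'=11.0920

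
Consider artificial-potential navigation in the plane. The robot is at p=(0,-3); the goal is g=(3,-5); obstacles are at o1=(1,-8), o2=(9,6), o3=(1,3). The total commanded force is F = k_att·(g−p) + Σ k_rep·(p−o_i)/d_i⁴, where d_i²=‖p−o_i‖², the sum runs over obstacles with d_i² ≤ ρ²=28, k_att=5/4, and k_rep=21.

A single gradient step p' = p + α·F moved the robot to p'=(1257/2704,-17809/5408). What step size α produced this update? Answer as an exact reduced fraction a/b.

F_att = 5/4·(g−p) = 5/4·(3,-2) = (3.7500,-2.5000)
o1: d²=26 ≤ ρ²=28; F_rep = 21·(-1,5)/26² = (-0.0311,0.1553)
o2: d²=162 > ρ²=28 → inactive
o3: d²=37 > ρ²=28 → inactive
F = F_att + ΣF_rep = (3.7189,-2.3447)
Δp = p'−p = (0.4649,-0.2931); α = Δx/Fx = (1257/2704) / (1257/338) = 1/8
check: Δy/Fy = (-1585/5408) / (-1585/676) = 1/8 ✓

α = 1/8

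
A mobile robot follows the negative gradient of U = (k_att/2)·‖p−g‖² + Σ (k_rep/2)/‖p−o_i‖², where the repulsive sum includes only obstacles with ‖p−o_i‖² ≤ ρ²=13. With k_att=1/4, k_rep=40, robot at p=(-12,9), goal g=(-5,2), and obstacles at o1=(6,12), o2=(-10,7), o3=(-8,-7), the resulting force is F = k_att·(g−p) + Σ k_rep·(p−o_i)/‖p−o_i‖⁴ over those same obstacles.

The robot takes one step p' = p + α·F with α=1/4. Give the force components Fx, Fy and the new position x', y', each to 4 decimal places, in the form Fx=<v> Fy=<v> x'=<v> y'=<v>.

F_att = 1/4·(g−p) = 1/4·(7,-7) = (1.7500,-1.7500)
o1: d²=333 > ρ²=13 → inactive
o2: d²=8 ≤ ρ²=13; F_rep = 40·(-2,2)/8² = (-1.2500,1.2500)
o3: d²=272 > ρ²=13 → inactive
F = F_att + ΣF_rep = (0.5000,-0.5000)
p' = p + 1/4·F = (-11.8750,8.8750)

Fx=0.5000 Fy=-0.5000 x'=-11.8750 y'=8.8750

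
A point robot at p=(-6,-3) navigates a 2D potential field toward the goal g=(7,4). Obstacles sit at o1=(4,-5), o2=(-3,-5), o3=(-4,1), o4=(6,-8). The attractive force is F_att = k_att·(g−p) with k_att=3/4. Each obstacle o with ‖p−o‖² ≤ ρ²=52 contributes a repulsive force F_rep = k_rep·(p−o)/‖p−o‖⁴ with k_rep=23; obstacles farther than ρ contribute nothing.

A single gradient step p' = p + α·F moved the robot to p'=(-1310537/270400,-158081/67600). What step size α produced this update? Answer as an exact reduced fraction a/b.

F_att = 3/4·(g−p) = 3/4·(13,7) = (9.7500,5.2500)
o1: d²=104 > ρ²=52 → inactive
o2: d²=13 ≤ ρ²=52; F_rep = 23·(-3,2)/13² = (-0.4083,0.2722)
o3: d²=20 ≤ ρ²=52; F_rep = 23·(-2,-4)/20² = (-0.1150,-0.2300)
o4: d²=169 > ρ²=52 → inactive
F = F_att + ΣF_rep = (9.2267,5.2922)
Δp = p'−p = (1.1533,0.6615); α = Δx/Fx = (311863/270400) / (311863/33800) = 1/8
check: Δy/Fy = (44719/67600) / (44719/8450) = 1/8 ✓

α = 1/8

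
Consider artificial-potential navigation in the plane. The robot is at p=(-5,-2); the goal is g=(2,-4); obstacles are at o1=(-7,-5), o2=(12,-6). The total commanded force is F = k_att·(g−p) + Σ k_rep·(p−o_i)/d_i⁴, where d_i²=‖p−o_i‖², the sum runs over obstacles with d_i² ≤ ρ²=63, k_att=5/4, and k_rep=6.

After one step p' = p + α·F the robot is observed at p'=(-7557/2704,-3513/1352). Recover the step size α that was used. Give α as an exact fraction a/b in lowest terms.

F_att = 5/4·(g−p) = 5/4·(7,-2) = (8.7500,-2.5000)
o1: d²=13 ≤ ρ²=63; F_rep = 6·(2,3)/13² = (0.0710,0.1065)
o2: d²=305 > ρ²=63 → inactive
F = F_att + ΣF_rep = (8.8210,-2.3935)
Δp = p'−p = (2.2053,-0.5984); α = Δx/Fx = (5963/2704) / (5963/676) = 1/4
check: Δy/Fy = (-809/1352) / (-809/338) = 1/4 ✓

α = 1/4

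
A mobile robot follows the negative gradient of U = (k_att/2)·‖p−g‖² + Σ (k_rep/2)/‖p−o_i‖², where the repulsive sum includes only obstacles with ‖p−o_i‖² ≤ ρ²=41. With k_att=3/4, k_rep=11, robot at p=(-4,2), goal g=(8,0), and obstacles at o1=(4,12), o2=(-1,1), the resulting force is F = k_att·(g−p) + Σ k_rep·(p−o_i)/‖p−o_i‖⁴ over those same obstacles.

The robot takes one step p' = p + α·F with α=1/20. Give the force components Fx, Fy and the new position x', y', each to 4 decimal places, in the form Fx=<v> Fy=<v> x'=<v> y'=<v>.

Fx=8.6700 Fy=-1.3900 x'=-3.5665 y'=1.9305

F_att = 3/4·(g−p) = 3/4·(12,-2) = (9.0000,-1.5000)
o1: d²=164 > ρ²=41 → inactive
o2: d²=10 ≤ ρ²=41; F_rep = 11·(-3,1)/10² = (-0.3300,0.1100)
F = F_att + ΣF_rep = (8.6700,-1.3900)
p' = p + 1/20·F = (-3.5665,1.9305)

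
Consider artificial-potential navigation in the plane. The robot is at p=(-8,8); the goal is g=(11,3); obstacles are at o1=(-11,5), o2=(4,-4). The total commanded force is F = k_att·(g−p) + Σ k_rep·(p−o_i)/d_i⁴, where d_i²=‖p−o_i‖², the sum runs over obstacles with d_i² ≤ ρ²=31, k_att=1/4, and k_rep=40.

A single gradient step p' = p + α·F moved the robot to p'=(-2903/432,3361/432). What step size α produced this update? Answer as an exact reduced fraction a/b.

α = 1/4

F_att = 1/4·(g−p) = 1/4·(19,-5) = (4.7500,-1.2500)
o1: d²=18 ≤ ρ²=31; F_rep = 40·(3,3)/18² = (0.3704,0.3704)
o2: d²=288 > ρ²=31 → inactive
F = F_att + ΣF_rep = (5.1204,-0.8796)
Δp = p'−p = (1.2801,-0.2199); α = Δx/Fx = (553/432) / (553/108) = 1/4
check: Δy/Fy = (-95/432) / (-95/108) = 1/4 ✓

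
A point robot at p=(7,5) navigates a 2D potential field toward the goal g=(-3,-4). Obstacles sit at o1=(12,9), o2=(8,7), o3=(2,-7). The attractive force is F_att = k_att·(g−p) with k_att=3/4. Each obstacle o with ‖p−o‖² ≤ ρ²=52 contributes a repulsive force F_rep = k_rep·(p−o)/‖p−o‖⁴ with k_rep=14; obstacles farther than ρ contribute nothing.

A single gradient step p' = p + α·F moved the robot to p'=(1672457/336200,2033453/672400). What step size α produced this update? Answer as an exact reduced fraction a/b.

F_att = 3/4·(g−p) = 3/4·(-10,-9) = (-7.5000,-6.7500)
o1: d²=41 ≤ ρ²=52; F_rep = 14·(-5,-4)/41² = (-0.0416,-0.0333)
o2: d²=5 ≤ ρ²=52; F_rep = 14·(-1,-2)/5² = (-0.5600,-1.1200)
o3: d²=169 > ρ²=52 → inactive
F = F_att + ΣF_rep = (-8.1016,-7.9033)
Δp = p'−p = (-2.0254,-1.9758); α = Δx/Fx = (-680943/336200) / (-680943/84050) = 1/4
check: Δy/Fy = (-1328547/672400) / (-1328547/168100) = 1/4 ✓

α = 1/4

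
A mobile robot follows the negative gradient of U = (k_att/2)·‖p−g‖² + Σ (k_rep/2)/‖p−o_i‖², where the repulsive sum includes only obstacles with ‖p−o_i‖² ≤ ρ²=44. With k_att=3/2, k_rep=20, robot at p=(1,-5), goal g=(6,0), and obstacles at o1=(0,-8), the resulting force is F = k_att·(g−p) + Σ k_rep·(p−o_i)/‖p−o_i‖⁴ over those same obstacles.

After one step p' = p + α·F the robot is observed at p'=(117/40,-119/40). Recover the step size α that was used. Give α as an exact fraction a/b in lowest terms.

F_att = 3/2·(g−p) = 3/2·(5,5) = (7.5000,7.5000)
o1: d²=10 ≤ ρ²=44; F_rep = 20·(1,3)/10² = (0.2000,0.6000)
F = F_att + ΣF_rep = (7.7000,8.1000)
Δp = p'−p = (1.9250,2.0250); α = Δx/Fx = (77/40) / (77/10) = 1/4
check: Δy/Fy = (81/40) / (81/10) = 1/4 ✓

α = 1/4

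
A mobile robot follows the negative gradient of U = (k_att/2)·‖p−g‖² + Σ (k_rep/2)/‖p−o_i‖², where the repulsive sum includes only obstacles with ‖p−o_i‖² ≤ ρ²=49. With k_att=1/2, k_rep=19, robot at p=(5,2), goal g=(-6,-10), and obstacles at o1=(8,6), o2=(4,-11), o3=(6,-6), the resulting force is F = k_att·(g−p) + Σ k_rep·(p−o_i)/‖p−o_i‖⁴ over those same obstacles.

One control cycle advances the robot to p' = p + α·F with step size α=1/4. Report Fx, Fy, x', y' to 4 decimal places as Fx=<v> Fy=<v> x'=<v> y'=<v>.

F_att = 1/2·(g−p) = 1/2·(-11,-12) = (-5.5000,-6.0000)
o1: d²=25 ≤ ρ²=49; F_rep = 19·(-3,-4)/25² = (-0.0912,-0.1216)
o2: d²=170 > ρ²=49 → inactive
o3: d²=65 > ρ²=49 → inactive
F = F_att + ΣF_rep = (-5.5912,-6.1216)
p' = p + 1/4·F = (3.6022,0.4696)

Fx=-5.5912 Fy=-6.1216 x'=3.6022 y'=0.4696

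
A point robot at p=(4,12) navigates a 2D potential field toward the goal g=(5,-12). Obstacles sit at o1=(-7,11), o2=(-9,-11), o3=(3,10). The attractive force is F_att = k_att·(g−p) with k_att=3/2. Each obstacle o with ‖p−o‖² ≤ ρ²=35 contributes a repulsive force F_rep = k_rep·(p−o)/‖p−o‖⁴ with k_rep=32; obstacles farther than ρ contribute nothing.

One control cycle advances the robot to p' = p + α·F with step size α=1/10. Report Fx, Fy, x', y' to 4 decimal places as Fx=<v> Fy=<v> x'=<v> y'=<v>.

F_att = 3/2·(g−p) = 3/2·(1,-24) = (1.5000,-36.0000)
o1: d²=122 > ρ²=35 → inactive
o2: d²=698 > ρ²=35 → inactive
o3: d²=5 ≤ ρ²=35; F_rep = 32·(1,2)/5² = (1.2800,2.5600)
F = F_att + ΣF_rep = (2.7800,-33.4400)
p' = p + 1/10·F = (4.2780,8.6560)

Fx=2.7800 Fy=-33.4400 x'=4.2780 y'=8.6560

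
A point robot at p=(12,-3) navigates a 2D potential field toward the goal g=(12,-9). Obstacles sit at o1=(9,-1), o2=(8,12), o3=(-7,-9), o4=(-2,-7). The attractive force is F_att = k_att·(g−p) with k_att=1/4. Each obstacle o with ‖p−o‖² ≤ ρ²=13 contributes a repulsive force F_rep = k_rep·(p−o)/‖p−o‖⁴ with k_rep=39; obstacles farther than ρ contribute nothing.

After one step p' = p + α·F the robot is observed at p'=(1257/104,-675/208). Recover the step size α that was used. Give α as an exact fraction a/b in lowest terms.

α = 1/8

F_att = 1/4·(g−p) = 1/4·(0,-6) = (0.0000,-1.5000)
o1: d²=13 ≤ ρ²=13; F_rep = 39·(3,-2)/13² = (0.6923,-0.4615)
o2: d²=241 > ρ²=13 → inactive
o3: d²=397 > ρ²=13 → inactive
o4: d²=212 > ρ²=13 → inactive
F = F_att + ΣF_rep = (0.6923,-1.9615)
Δp = p'−p = (0.0865,-0.2452); α = Δx/Fx = (9/104) / (9/13) = 1/8
check: Δy/Fy = (-51/208) / (-51/26) = 1/8 ✓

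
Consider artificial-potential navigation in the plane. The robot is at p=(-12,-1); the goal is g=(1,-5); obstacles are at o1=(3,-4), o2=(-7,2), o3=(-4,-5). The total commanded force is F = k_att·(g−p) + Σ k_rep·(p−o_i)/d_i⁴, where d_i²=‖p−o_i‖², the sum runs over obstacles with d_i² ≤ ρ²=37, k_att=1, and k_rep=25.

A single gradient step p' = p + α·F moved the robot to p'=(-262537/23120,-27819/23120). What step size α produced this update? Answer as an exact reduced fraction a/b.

α = 1/20

F_att = 1·(g−p) = 1·(13,-4) = (13.0000,-4.0000)
o1: d²=234 > ρ²=37 → inactive
o2: d²=34 ≤ ρ²=37; F_rep = 25·(-5,-3)/34² = (-0.1081,-0.0649)
o3: d²=80 > ρ²=37 → inactive
F = F_att + ΣF_rep = (12.8919,-4.0649)
Δp = p'−p = (0.6446,-0.2032); α = Δx/Fx = (14903/23120) / (14903/1156) = 1/20
check: Δy/Fy = (-4699/23120) / (-4699/1156) = 1/20 ✓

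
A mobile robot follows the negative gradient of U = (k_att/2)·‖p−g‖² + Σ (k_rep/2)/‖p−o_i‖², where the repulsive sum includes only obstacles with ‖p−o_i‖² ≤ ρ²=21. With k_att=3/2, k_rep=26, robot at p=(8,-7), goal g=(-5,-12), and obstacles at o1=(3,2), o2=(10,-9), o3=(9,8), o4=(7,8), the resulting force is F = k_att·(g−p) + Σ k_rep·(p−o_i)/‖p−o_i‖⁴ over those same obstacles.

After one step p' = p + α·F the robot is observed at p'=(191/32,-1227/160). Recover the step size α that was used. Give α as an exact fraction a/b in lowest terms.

F_att = 3/2·(g−p) = 3/2·(-13,-5) = (-19.5000,-7.5000)
o1: d²=106 > ρ²=21 → inactive
o2: d²=8 ≤ ρ²=21; F_rep = 26·(-2,2)/8² = (-0.8125,0.8125)
o3: d²=226 > ρ²=21 → inactive
o4: d²=226 > ρ²=21 → inactive
F = F_att + ΣF_rep = (-20.3125,-6.6875)
Δp = p'−p = (-2.0312,-0.6687); α = Δx/Fx = (-65/32) / (-325/16) = 1/10
check: Δy/Fy = (-107/160) / (-107/16) = 1/10 ✓

α = 1/10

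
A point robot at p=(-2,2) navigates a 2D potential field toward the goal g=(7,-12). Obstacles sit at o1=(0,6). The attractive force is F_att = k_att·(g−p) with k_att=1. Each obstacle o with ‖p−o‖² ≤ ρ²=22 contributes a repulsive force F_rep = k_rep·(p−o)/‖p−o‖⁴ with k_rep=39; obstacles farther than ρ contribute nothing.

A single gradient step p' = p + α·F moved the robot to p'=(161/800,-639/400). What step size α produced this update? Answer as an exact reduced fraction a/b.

F_att = 1·(g−p) = 1·(9,-14) = (9.0000,-14.0000)
o1: d²=20 ≤ ρ²=22; F_rep = 39·(-2,-4)/20² = (-0.1950,-0.3900)
F = F_att + ΣF_rep = (8.8050,-14.3900)
Δp = p'−p = (2.2012,-3.5975); α = Δx/Fx = (1761/800) / (1761/200) = 1/4
check: Δy/Fy = (-1439/400) / (-1439/100) = 1/4 ✓

α = 1/4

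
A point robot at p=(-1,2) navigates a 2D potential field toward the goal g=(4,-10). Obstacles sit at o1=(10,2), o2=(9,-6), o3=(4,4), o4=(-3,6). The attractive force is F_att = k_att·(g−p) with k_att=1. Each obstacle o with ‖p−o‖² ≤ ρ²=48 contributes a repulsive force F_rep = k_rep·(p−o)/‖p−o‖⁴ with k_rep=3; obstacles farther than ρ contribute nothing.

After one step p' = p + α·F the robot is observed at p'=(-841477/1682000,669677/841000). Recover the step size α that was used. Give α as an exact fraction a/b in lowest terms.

α = 1/10

F_att = 1·(g−p) = 1·(5,-12) = (5.0000,-12.0000)
o1: d²=121 > ρ²=48 → inactive
o2: d²=164 > ρ²=48 → inactive
o3: d²=29 ≤ ρ²=48; F_rep = 3·(-5,-2)/29² = (-0.0178,-0.0071)
o4: d²=20 ≤ ρ²=48; F_rep = 3·(2,-4)/20² = (0.0150,-0.0300)
F = F_att + ΣF_rep = (4.9972,-12.0371)
Δp = p'−p = (0.4997,-1.2037); α = Δx/Fx = (840523/1682000) / (840523/168200) = 1/10
check: Δy/Fy = (-1012323/841000) / (-1012323/84100) = 1/10 ✓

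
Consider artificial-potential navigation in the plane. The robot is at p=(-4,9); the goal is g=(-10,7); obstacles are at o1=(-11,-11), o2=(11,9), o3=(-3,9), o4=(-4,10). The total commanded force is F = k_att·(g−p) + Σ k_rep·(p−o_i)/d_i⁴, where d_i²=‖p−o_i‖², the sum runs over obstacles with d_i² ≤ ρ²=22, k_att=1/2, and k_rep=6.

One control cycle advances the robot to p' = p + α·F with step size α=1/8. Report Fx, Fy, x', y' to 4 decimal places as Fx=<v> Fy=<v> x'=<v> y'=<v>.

F_att = 1/2·(g−p) = 1/2·(-6,-2) = (-3.0000,-1.0000)
o1: d²=449 > ρ²=22 → inactive
o2: d²=225 > ρ²=22 → inactive
o3: d²=1 ≤ ρ²=22; F_rep = 6·(-1,0)/1² = (-6.0000,0.0000)
o4: d²=1 ≤ ρ²=22; F_rep = 6·(0,-1)/1² = (0.0000,-6.0000)
F = F_att + ΣF_rep = (-9.0000,-7.0000)
p' = p + 1/8·F = (-5.1250,8.1250)

Fx=-9.0000 Fy=-7.0000 x'=-5.1250 y'=8.1250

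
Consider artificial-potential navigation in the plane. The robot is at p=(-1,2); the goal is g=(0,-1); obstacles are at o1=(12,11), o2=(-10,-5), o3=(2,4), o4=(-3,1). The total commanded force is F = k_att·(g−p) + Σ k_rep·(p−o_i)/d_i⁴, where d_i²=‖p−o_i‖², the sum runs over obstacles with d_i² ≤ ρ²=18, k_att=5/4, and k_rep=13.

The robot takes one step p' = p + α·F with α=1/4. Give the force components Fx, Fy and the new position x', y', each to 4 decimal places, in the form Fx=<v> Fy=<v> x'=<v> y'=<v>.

F_att = 5/4·(g−p) = 5/4·(1,-3) = (1.2500,-3.7500)
o1: d²=250 > ρ²=18 → inactive
o2: d²=130 > ρ²=18 → inactive
o3: d²=13 ≤ ρ²=18; F_rep = 13·(-3,-2)/13² = (-0.2308,-0.1538)
o4: d²=5 ≤ ρ²=18; F_rep = 13·(2,1)/5² = (1.0400,0.5200)
F = F_att + ΣF_rep = (2.0592,-3.3838)
p' = p + 1/4·F = (-0.4852,1.1540)

Fx=2.0592 Fy=-3.3838 x'=-0.4852 y'=1.1540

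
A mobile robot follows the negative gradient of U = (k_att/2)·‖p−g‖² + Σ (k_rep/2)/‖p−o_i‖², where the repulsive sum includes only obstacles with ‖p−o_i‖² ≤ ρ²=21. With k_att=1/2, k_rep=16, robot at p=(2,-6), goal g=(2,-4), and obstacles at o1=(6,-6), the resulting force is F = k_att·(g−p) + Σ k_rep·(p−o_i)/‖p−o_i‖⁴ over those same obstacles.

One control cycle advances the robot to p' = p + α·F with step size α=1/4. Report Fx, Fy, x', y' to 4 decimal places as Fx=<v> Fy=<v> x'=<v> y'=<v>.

Fx=-0.2500 Fy=1.0000 x'=1.9375 y'=-5.7500

F_att = 1/2·(g−p) = 1/2·(0,2) = (0.0000,1.0000)
o1: d²=16 ≤ ρ²=21; F_rep = 16·(-4,0)/16² = (-0.2500,0.0000)
F = F_att + ΣF_rep = (-0.2500,1.0000)
p' = p + 1/4·F = (1.9375,-5.7500)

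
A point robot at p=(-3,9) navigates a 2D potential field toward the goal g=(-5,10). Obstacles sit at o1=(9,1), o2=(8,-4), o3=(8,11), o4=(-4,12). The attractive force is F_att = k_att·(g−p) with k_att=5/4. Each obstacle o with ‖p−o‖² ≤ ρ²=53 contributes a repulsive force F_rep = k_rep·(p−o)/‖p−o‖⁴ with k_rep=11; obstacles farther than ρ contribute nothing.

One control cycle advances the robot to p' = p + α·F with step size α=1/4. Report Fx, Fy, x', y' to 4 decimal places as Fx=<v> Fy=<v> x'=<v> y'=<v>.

F_att = 5/4·(g−p) = 5/4·(-2,1) = (-2.5000,1.2500)
o1: d²=208 > ρ²=53 → inactive
o2: d²=290 > ρ²=53 → inactive
o3: d²=125 > ρ²=53 → inactive
o4: d²=10 ≤ ρ²=53; F_rep = 11·(1,-3)/10² = (0.1100,-0.3300)
F = F_att + ΣF_rep = (-2.3900,0.9200)
p' = p + 1/4·F = (-3.5975,9.2300)

Fx=-2.3900 Fy=0.9200 x'=-3.5975 y'=9.2300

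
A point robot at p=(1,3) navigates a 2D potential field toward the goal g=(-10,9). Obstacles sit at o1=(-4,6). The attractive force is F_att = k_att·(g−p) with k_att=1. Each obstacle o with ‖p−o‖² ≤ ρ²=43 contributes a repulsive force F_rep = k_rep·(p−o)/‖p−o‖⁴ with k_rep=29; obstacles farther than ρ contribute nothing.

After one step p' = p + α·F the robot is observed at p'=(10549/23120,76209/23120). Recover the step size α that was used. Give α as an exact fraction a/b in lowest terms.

F_att = 1·(g−p) = 1·(-11,6) = (-11.0000,6.0000)
o1: d²=34 ≤ ρ²=43; F_rep = 29·(5,-3)/34² = (0.1254,-0.0753)
F = F_att + ΣF_rep = (-10.8746,5.9247)
Δp = p'−p = (-0.5437,0.2962); α = Δx/Fx = (-12571/23120) / (-12571/1156) = 1/20
check: Δy/Fy = (6849/23120) / (6849/1156) = 1/20 ✓

α = 1/20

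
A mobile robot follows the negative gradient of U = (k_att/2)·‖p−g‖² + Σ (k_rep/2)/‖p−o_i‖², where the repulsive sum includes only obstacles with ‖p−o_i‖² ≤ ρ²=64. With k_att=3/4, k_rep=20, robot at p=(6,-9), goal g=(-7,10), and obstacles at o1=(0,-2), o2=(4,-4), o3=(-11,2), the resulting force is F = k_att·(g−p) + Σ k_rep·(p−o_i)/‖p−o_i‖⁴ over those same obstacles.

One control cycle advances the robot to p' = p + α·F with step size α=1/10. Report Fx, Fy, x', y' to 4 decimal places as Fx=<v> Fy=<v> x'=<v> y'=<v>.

F_att = 3/4·(g−p) = 3/4·(-13,19) = (-9.7500,14.2500)
o1: d²=85 > ρ²=64 → inactive
o2: d²=29 ≤ ρ²=64; F_rep = 20·(2,-5)/29² = (0.0476,-0.1189)
o3: d²=410 > ρ²=64 → inactive
F = F_att + ΣF_rep = (-9.7024,14.1311)
p' = p + 1/10·F = (5.0298,-7.5869)

Fx=-9.7024 Fy=14.1311 x'=5.0298 y'=-7.5869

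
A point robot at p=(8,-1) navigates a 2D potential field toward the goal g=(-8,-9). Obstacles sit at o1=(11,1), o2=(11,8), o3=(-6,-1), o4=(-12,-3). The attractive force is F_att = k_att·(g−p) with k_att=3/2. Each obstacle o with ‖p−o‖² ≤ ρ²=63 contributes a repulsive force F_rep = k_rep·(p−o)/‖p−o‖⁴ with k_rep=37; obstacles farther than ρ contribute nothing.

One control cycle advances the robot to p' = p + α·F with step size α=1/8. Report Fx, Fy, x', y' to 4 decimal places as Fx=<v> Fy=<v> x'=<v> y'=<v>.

Fx=-24.6568 Fy=-12.4379 x'=4.9179 y'=-2.5547

F_att = 3/2·(g−p) = 3/2·(-16,-8) = (-24.0000,-12.0000)
o1: d²=13 ≤ ρ²=63; F_rep = 37·(-3,-2)/13² = (-0.6568,-0.4379)
o2: d²=90 > ρ²=63 → inactive
o3: d²=196 > ρ²=63 → inactive
o4: d²=404 > ρ²=63 → inactive
F = F_att + ΣF_rep = (-24.6568,-12.4379)
p' = p + 1/8·F = (4.9179,-2.5547)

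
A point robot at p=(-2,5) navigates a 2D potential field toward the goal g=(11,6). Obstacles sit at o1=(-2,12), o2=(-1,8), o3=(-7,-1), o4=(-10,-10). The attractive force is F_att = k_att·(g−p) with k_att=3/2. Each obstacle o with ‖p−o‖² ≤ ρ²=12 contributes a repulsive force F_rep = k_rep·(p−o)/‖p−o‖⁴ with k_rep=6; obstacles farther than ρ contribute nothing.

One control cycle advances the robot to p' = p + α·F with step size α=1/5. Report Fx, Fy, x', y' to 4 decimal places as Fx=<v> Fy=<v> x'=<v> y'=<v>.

Fx=19.4400 Fy=1.3200 x'=1.8880 y'=5.2640

F_att = 3/2·(g−p) = 3/2·(13,1) = (19.5000,1.5000)
o1: d²=49 > ρ²=12 → inactive
o2: d²=10 ≤ ρ²=12; F_rep = 6·(-1,-3)/10² = (-0.0600,-0.1800)
o3: d²=61 > ρ²=12 → inactive
o4: d²=289 > ρ²=12 → inactive
F = F_att + ΣF_rep = (19.4400,1.3200)
p' = p + 1/5·F = (1.8880,5.2640)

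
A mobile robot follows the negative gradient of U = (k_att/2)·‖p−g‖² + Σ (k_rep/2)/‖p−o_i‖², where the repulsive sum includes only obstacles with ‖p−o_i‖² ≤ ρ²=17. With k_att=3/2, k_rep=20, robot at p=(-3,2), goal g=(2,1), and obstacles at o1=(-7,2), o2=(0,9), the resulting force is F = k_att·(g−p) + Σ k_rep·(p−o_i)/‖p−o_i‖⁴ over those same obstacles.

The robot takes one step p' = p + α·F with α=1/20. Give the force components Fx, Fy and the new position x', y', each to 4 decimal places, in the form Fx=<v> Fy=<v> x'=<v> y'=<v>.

F_att = 3/2·(g−p) = 3/2·(5,-1) = (7.5000,-1.5000)
o1: d²=16 ≤ ρ²=17; F_rep = 20·(4,0)/16² = (0.3125,0.0000)
o2: d²=58 > ρ²=17 → inactive
F = F_att + ΣF_rep = (7.8125,-1.5000)
p' = p + 1/20·F = (-2.6094,1.9250)

Fx=7.8125 Fy=-1.5000 x'=-2.6094 y'=1.9250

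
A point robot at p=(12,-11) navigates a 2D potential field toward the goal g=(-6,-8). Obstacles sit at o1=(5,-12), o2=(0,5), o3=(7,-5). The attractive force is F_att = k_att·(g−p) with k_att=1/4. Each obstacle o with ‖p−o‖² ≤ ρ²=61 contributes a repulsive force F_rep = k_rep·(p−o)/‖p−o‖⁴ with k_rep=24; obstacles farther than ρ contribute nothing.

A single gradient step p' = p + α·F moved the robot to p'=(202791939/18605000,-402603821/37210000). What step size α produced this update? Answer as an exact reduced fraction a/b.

F_att = 1/4·(g−p) = 1/4·(-18,3) = (-4.5000,0.7500)
o1: d²=50 ≤ ρ²=61; F_rep = 24·(7,1)/50² = (0.0672,0.0096)
o2: d²=400 > ρ²=61 → inactive
o3: d²=61 ≤ ρ²=61; F_rep = 24·(5,-6)/61² = (0.0322,-0.0387)
F = F_att + ΣF_rep = (-4.4006,0.7209)
Δp = p'−p = (-1.1001,0.1802); α = Δx/Fx = (-20468061/18605000) / (-20468061/4651250) = 1/4
check: Δy/Fy = (6706179/37210000) / (6706179/9302500) = 1/4 ✓

α = 1/4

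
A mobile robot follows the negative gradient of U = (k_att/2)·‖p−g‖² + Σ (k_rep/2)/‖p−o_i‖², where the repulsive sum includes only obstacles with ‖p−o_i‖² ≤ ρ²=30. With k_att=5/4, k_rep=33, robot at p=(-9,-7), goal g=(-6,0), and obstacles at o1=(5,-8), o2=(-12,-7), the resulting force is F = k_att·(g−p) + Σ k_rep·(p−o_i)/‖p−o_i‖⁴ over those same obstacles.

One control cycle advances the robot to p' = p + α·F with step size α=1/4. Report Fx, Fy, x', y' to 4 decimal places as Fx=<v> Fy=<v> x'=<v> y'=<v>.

Fx=4.9722 Fy=8.7500 x'=-7.7569 y'=-4.8125

F_att = 5/4·(g−p) = 5/4·(3,7) = (3.7500,8.7500)
o1: d²=197 > ρ²=30 → inactive
o2: d²=9 ≤ ρ²=30; F_rep = 33·(3,0)/9² = (1.2222,0.0000)
F = F_att + ΣF_rep = (4.9722,8.7500)
p' = p + 1/4·F = (-7.7569,-4.8125)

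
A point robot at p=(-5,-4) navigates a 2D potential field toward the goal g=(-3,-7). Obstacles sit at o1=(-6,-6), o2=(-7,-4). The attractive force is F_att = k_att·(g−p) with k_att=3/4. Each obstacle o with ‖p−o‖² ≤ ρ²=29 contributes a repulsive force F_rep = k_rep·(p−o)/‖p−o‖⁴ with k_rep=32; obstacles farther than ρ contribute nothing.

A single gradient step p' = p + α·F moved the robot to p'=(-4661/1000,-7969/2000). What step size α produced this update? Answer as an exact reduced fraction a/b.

F_att = 3/4·(g−p) = 3/4·(2,-3) = (1.5000,-2.2500)
o1: d²=5 ≤ ρ²=29; F_rep = 32·(1,2)/5² = (1.2800,2.5600)
o2: d²=4 ≤ ρ²=29; F_rep = 32·(2,0)/4² = (4.0000,0.0000)
F = F_att + ΣF_rep = (6.7800,0.3100)
Δp = p'−p = (0.3390,0.0155); α = Δx/Fx = (339/1000) / (339/50) = 1/20
check: Δy/Fy = (31/2000) / (31/100) = 1/20 ✓

α = 1/20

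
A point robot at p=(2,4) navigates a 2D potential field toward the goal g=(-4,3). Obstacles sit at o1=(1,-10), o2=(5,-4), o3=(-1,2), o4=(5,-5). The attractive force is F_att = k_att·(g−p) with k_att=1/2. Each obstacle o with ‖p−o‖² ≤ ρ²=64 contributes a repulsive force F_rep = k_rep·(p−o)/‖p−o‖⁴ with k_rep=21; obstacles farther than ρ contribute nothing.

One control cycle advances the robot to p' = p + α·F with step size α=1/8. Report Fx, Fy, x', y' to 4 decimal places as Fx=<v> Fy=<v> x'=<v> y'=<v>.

Fx=-2.6272 Fy=-0.2515 x'=1.6716 y'=3.9686

F_att = 1/2·(g−p) = 1/2·(-6,-1) = (-3.0000,-0.5000)
o1: d²=197 > ρ²=64 → inactive
o2: d²=73 > ρ²=64 → inactive
o3: d²=13 ≤ ρ²=64; F_rep = 21·(3,2)/13² = (0.3728,0.2485)
o4: d²=90 > ρ²=64 → inactive
F = F_att + ΣF_rep = (-2.6272,-0.2515)
p' = p + 1/8·F = (1.6716,3.9686)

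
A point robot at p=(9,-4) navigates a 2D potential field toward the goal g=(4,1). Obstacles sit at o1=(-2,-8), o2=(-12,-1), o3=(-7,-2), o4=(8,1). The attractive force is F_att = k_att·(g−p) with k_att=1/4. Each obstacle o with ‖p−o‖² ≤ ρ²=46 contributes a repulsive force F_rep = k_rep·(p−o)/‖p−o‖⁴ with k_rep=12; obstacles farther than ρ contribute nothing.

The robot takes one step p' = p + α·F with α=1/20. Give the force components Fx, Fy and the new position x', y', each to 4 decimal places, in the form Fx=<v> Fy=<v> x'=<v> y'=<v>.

F_att = 1/4·(g−p) = 1/4·(-5,5) = (-1.2500,1.2500)
o1: d²=137 > ρ²=46 → inactive
o2: d²=450 > ρ²=46 → inactive
o3: d²=260 > ρ²=46 → inactive
o4: d²=26 ≤ ρ²=46; F_rep = 12·(1,-5)/26² = (0.0178,-0.0888)
F = F_att + ΣF_rep = (-1.2322,1.1612)
p' = p + 1/20·F = (8.9384,-3.9419)

Fx=-1.2322 Fy=1.1612 x'=8.9384 y'=-3.9419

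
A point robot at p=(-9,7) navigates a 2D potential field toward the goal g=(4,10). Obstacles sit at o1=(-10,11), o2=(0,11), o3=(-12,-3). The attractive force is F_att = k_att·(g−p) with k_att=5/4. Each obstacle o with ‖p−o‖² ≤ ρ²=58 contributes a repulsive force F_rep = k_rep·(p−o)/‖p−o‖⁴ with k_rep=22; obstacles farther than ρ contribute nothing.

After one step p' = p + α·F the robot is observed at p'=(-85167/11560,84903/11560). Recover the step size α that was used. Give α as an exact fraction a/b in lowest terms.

α = 1/10

F_att = 5/4·(g−p) = 5/4·(13,3) = (16.2500,3.7500)
o1: d²=17 ≤ ρ²=58; F_rep = 22·(1,-4)/17² = (0.0761,-0.3045)
o2: d²=97 > ρ²=58 → inactive
o3: d²=109 > ρ²=58 → inactive
F = F_att + ΣF_rep = (16.3261,3.4455)
Δp = p'−p = (1.6326,0.3446); α = Δx/Fx = (18873/11560) / (18873/1156) = 1/10
check: Δy/Fy = (3983/11560) / (3983/1156) = 1/10 ✓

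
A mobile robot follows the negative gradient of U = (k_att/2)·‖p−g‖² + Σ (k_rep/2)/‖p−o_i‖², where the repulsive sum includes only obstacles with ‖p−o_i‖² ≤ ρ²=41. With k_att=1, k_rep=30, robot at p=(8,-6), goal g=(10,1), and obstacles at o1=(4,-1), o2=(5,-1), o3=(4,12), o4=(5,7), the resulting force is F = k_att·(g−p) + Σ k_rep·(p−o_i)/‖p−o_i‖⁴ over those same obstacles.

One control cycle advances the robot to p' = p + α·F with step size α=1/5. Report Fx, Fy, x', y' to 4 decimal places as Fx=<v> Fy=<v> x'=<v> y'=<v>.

F_att = 1·(g−p) = 1·(2,7) = (2.0000,7.0000)
o1: d²=41 ≤ ρ²=41; F_rep = 30·(4,-5)/41² = (0.0714,-0.0892)
o2: d²=34 ≤ ρ²=41; F_rep = 30·(3,-5)/34² = (0.0779,-0.1298)
o3: d²=340 > ρ²=41 → inactive
o4: d²=178 > ρ²=41 → inactive
F = F_att + ΣF_rep = (2.1492,6.7810)
p' = p + 1/5·F = (8.4298,-4.6438)

Fx=2.1492 Fy=6.7810 x'=8.4298 y'=-4.6438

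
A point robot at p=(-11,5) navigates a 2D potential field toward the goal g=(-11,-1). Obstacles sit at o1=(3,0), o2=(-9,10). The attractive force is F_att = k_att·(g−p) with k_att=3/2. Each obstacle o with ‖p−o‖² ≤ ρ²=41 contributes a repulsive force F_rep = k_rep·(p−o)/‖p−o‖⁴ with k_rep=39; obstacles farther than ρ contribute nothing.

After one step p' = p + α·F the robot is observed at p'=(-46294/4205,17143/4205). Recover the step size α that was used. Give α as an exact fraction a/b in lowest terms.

F_att = 3/2·(g−p) = 3/2·(0,-6) = (0.0000,-9.0000)
o1: d²=221 > ρ²=41 → inactive
o2: d²=29 ≤ ρ²=41; F_rep = 39·(-2,-5)/29² = (-0.0927,-0.2319)
F = F_att + ΣF_rep = (-0.0927,-9.2319)
Δp = p'−p = (-0.0093,-0.9232); α = Δx/Fx = (-39/4205) / (-78/841) = 1/10
check: Δy/Fy = (-3882/4205) / (-7764/841) = 1/10 ✓

α = 1/10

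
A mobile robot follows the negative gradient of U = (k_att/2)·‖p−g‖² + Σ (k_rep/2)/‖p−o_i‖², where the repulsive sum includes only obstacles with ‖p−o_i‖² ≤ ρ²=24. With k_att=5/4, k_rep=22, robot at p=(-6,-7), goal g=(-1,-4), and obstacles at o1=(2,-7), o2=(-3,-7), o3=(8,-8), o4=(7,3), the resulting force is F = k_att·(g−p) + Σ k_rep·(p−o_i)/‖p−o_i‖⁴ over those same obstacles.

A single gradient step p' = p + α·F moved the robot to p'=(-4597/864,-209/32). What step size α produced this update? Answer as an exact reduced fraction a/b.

F_att = 5/4·(g−p) = 5/4·(5,3) = (6.2500,3.7500)
o1: d²=64 > ρ²=24 → inactive
o2: d²=9 ≤ ρ²=24; F_rep = 22·(-3,0)/9² = (-0.8148,0.0000)
o3: d²=197 > ρ²=24 → inactive
o4: d²=269 > ρ²=24 → inactive
F = F_att + ΣF_rep = (5.4352,3.7500)
Δp = p'−p = (0.6794,0.4688); α = Δx/Fx = (587/864) / (587/108) = 1/8
check: Δy/Fy = (15/32) / (15/4) = 1/8 ✓

α = 1/8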